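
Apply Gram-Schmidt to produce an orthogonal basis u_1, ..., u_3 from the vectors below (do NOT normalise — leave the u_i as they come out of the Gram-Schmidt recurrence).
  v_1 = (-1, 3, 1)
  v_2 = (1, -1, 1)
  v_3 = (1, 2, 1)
Orthogonal basis:
  u_1 = (-1, 3, 1)
  u_2 = (8/11, -2/11, 14/11)
  u_3 = (1, 1/2, -1/2)

Apply the Gram-Schmidt recurrence
  u_1 = v_1
  u_i = v_i − Σ_{j<i} ((v_i · u_j) / (u_j · u_j)) · u_j.

Step by step this gives:
  u_1 = (-1, 3, 1)
  u_2 = (8/11, -2/11, 14/11)
  u_3 = (1, 1/2, -1/2)

Orthogonality check:
  u_2 · u_1 = 0 (should be 0)
  u_3 · u_1 = 0 (should be 0)
  u_3 · u_2 = 0 (should be 0)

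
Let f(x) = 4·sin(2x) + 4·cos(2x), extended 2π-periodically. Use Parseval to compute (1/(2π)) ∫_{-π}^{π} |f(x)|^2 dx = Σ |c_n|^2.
Σ |c_n|^2 = 16

Expand |f|^2 and use orthogonality of {sin(nx), cos(mx)} on [-π, π]:
  ∫_{-π}^{π} sin(nx)^2 dx = π, ∫ cos(mx)^2 dx = π, and cross terms integrate to 0.
So ∫_{-π}^{π} f(x)^2 dx = 4^2 · π + 4^2 · π = (16 + 16)π.
Divide by 2π: (16 + 16)/2 = 16.
By Parseval, this equals Σ |c_n|^2.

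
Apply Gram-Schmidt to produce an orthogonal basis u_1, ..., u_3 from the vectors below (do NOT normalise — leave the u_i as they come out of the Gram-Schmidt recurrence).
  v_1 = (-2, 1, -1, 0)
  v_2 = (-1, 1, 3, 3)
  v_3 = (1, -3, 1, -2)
Orthogonal basis:
  u_1 = (-2, 1, -1, 0)
  u_2 = (-1, 1, 3, 3)
  u_3 = (-27/20, -33/20, 21/20, -19/20)

Apply the Gram-Schmidt recurrence
  u_1 = v_1
  u_i = v_i − Σ_{j<i} ((v_i · u_j) / (u_j · u_j)) · u_j.

Step by step this gives:
  u_1 = (-2, 1, -1, 0)
  u_2 = (-1, 1, 3, 3)
  u_3 = (-27/20, -33/20, 21/20, -19/20)

Orthogonality check:
  u_2 · u_1 = 0 (should be 0)
  u_3 · u_1 = 0 (should be 0)
  u_3 · u_2 = 0 (should be 0)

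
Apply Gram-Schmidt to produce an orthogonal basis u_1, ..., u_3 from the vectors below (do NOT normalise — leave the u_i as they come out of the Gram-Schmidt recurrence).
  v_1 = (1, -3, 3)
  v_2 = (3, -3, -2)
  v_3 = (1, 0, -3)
Orthogonal basis:
  u_1 = (1, -3, 3)
  u_2 = (51/19, -39/19, -56/19)
  u_3 = (-45/382, -33/382, -9/191)

Apply the Gram-Schmidt recurrence
  u_1 = v_1
  u_i = v_i − Σ_{j<i} ((v_i · u_j) / (u_j · u_j)) · u_j.

Step by step this gives:
  u_1 = (1, -3, 3)
  u_2 = (51/19, -39/19, -56/19)
  u_3 = (-45/382, -33/382, -9/191)

Orthogonality check:
  u_2 · u_1 = 0 (should be 0)
  u_3 · u_1 = 0 (should be 0)
  u_3 · u_2 = 0 (should be 0)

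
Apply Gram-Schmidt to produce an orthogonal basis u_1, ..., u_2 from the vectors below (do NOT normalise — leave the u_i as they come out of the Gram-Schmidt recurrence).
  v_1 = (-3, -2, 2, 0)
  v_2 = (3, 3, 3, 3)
Orthogonal basis:
  u_1 = (-3, -2, 2, 0)
  u_2 = (24/17, 33/17, 69/17, 3)

Apply the Gram-Schmidt recurrence
  u_1 = v_1
  u_i = v_i − Σ_{j<i} ((v_i · u_j) / (u_j · u_j)) · u_j.

Step by step this gives:
  u_1 = (-3, -2, 2, 0)
  u_2 = (24/17, 33/17, 69/17, 3)

Orthogonality check:
  u_2 · u_1 = 0 (should be 0)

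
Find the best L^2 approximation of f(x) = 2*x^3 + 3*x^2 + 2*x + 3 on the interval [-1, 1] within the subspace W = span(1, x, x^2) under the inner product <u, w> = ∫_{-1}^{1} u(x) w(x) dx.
g(x) = 3*x^2 + 16*x/5 + 3

The best approximation g ∈ W is the orthogonal projection of f onto W. Writing g = a_0 + a_1 x + a_2 x^2, the coefficients solve the normal equations G · a = b where
  G_{ij} = <φ_i, φ_j> and b_i = <f, φ_i>, with φ_0 = 1, φ_1 = x, φ_2 = x^2.
G =
  [2, 0, 2/3]
  [0, 2/3, 0]
  [2/3, 0, 2/5],
b = (8, 32/15, 16/5).
Solving gives a_0 = 3, a_1 = 16/5, a_2 = 3, so
  g(x) = 3*x^2 + 16*x/5 + 3.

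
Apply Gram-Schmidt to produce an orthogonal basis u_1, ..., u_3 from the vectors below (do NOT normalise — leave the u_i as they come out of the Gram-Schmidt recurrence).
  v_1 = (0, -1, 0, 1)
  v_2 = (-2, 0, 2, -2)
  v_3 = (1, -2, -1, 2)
Orthogonal basis:
  u_1 = (0, -1, 0, 1)
  u_2 = (-2, -1, 2, -1)
  u_3 = (1/5, -2/5, -1/5, -2/5)

Apply the Gram-Schmidt recurrence
  u_1 = v_1
  u_i = v_i − Σ_{j<i} ((v_i · u_j) / (u_j · u_j)) · u_j.

Step by step this gives:
  u_1 = (0, -1, 0, 1)
  u_2 = (-2, -1, 2, -1)
  u_3 = (1/5, -2/5, -1/5, -2/5)

Orthogonality check:
  u_2 · u_1 = 0 (should be 0)
  u_3 · u_1 = 0 (should be 0)
  u_3 · u_2 = 0 (should be 0)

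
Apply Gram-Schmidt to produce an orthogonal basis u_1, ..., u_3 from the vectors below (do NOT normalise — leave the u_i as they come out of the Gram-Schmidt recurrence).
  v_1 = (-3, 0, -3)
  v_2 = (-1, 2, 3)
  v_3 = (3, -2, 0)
Orthogonal basis:
  u_1 = (-3, 0, -3)
  u_2 = (-2, 2, 2)
  u_3 = (-1/6, -1/3, 1/6)

Apply the Gram-Schmidt recurrence
  u_1 = v_1
  u_i = v_i − Σ_{j<i} ((v_i · u_j) / (u_j · u_j)) · u_j.

Step by step this gives:
  u_1 = (-3, 0, -3)
  u_2 = (-2, 2, 2)
  u_3 = (-1/6, -1/3, 1/6)

Orthogonality check:
  u_2 · u_1 = 0 (should be 0)
  u_3 · u_1 = 0 (should be 0)
  u_3 · u_2 = 0 (should be 0)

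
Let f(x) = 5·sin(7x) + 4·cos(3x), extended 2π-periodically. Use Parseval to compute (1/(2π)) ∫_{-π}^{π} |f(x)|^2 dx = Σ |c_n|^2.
Σ |c_n|^2 = 41/2

Expand |f|^2 and use orthogonality of {sin(nx), cos(mx)} on [-π, π]:
  ∫_{-π}^{π} sin(nx)^2 dx = π, ∫ cos(mx)^2 dx = π, and cross terms integrate to 0.
So ∫_{-π}^{π} f(x)^2 dx = 5^2 · π + 4^2 · π = (25 + 16)π.
Divide by 2π: (25 + 16)/2 = 41/2.
By Parseval, this equals Σ |c_n|^2.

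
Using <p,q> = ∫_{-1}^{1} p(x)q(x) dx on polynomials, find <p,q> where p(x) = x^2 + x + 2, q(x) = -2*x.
<p,q> = -4/3

Expand the product: p(x)·q(x) = -2*x^3 - 2*x^2 - 4*x.
∫_{-1}^{1} of each monomial x^k gives [2/(k+1) if k even, 0 if k odd]. Integrating term-by-term (or equivalently evaluating the antiderivative F(x) = -x^4/2 - 2*x^3/3 - 2*x^2 at the endpoints):
  F(1) − F(−1) = -19/6 − (-11/6) = -4/3.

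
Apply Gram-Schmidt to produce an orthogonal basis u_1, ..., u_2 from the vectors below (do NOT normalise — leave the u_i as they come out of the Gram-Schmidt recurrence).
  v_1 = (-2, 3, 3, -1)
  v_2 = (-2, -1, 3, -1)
Orthogonal basis:
  u_1 = (-2, 3, 3, -1)
  u_2 = (-24/23, -56/23, 36/23, -12/23)

Apply the Gram-Schmidt recurrence
  u_1 = v_1
  u_i = v_i − Σ_{j<i} ((v_i · u_j) / (u_j · u_j)) · u_j.

Step by step this gives:
  u_1 = (-2, 3, 3, -1)
  u_2 = (-24/23, -56/23, 36/23, -12/23)

Orthogonality check:
  u_2 · u_1 = 0 (should be 0)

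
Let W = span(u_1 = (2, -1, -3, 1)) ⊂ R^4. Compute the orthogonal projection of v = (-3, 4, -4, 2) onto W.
proj_W(v) = (8/15, -4/15, -4/5, 4/15)

Set up U = [u_1 | ... | u_1] ∈ R^(4×1). The projector onto W = col(U) is P = U (U^T U)^(-1) U^T.
Compute U^T U =
  [15],
and U^T v = (4).
Solve U^T U · c = U^T v for the coefficients: c = (4/15). The projection is proj_W(v) = U c.
Check: (v - proj_W(v)) · u_1 = 0  (should be 0).
Result: proj_W(v) = (8/15, -4/15, -4/5, 4/15).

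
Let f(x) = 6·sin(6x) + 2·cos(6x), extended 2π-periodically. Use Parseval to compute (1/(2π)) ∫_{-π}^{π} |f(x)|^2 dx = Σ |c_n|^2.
Σ |c_n|^2 = 20

Expand |f|^2 and use orthogonality of {sin(nx), cos(mx)} on [-π, π]:
  ∫_{-π}^{π} sin(nx)^2 dx = π, ∫ cos(mx)^2 dx = π, and cross terms integrate to 0.
So ∫_{-π}^{π} f(x)^2 dx = 6^2 · π + 2^2 · π = (36 + 4)π.
Divide by 2π: (36 + 4)/2 = 20.
By Parseval, this equals Σ |c_n|^2.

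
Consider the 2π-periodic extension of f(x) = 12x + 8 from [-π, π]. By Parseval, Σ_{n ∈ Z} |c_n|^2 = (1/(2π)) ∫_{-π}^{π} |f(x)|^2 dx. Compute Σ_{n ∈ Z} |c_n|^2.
Σ |c_n|^2 = 48π^2 + 64

Expand and integrate term by term over [-π, π]:
  ∫ (12x)^2 dx = 144·(2π^3/3); ∫ 2·12·(8)·x dx = 0 (odd integrand); ∫ 8^2 dx = 64·2π.
So (1/(2π)) ∫_{-π}^{π} (12x + 8)^2 dx = 144π^2/3 + 64 = 48π^2 + 64.
Parseval ⇒ Σ |c_n|^2 = 48π^2 + 64.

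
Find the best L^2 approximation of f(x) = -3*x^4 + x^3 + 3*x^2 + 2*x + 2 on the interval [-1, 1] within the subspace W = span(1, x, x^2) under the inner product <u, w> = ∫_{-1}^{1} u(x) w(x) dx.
g(x) = 3*x^2/7 + 13*x/5 + 79/35

The best approximation g ∈ W is the orthogonal projection of f onto W. Writing g = a_0 + a_1 x + a_2 x^2, the coefficients solve the normal equations G · a = b where
  G_{ij} = <φ_i, φ_j> and b_i = <f, φ_i>, with φ_0 = 1, φ_1 = x, φ_2 = x^2.
G =
  [2, 0, 2/3]
  [0, 2/3, 0]
  [2/3, 0, 2/5],
b = (24/5, 26/15, 176/105).
Solving gives a_0 = 79/35, a_1 = 13/5, a_2 = 3/7, so
  g(x) = 3*x^2/7 + 13*x/5 + 79/35.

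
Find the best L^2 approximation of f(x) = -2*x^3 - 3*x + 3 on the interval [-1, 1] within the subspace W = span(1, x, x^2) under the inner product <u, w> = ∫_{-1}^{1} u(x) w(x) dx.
g(x) = 3 - 21*x/5

The best approximation g ∈ W is the orthogonal projection of f onto W. Writing g = a_0 + a_1 x + a_2 x^2, the coefficients solve the normal equations G · a = b where
  G_{ij} = <φ_i, φ_j> and b_i = <f, φ_i>, with φ_0 = 1, φ_1 = x, φ_2 = x^2.
G =
  [2, 0, 2/3]
  [0, 2/3, 0]
  [2/3, 0, 2/5],
b = (6, -14/5, 2).
Solving gives a_0 = 3, a_1 = -21/5, a_2 = 0, so
  g(x) = 3 - 21*x/5.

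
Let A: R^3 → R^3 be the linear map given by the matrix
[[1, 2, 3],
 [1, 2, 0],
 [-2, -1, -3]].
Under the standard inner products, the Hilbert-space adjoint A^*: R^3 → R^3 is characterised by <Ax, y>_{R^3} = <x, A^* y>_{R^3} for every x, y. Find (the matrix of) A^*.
A^* = A^T =
[[1, 1, -2],
 [2, 2, -1],
 [3, 0, -3]]

For real matrices with standard dot products, the defining identity <Ax, y> = <x, A^* y> gives (Ax)^T y = x^T (A^*) y, i.e. x^T A^T y = x^T (A^*) y. Since this holds for all x, y, we must have A^* = A^T. Therefore
A^* =
[[1, 1, -2],
 [2, 2, -1],
 [3, 0, -3]].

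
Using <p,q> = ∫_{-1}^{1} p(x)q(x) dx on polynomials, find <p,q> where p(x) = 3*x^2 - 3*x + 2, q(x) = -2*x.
<p,q> = 4

Expand the product: p(x)·q(x) = -6*x^3 + 6*x^2 - 4*x.
∫_{-1}^{1} of each monomial x^k gives [2/(k+1) if k even, 0 if k odd]. Integrating term-by-term (or equivalently evaluating the antiderivative F(x) = -3*x^4/2 + 2*x^3 - 2*x^2 at the endpoints):
  F(1) − F(−1) = -3/2 − (-11/2) = 4.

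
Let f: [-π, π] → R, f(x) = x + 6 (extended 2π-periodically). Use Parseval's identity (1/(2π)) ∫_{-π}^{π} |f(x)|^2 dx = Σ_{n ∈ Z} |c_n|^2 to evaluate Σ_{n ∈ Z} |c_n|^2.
Σ |c_n|^2 = π^2/3 + 36

Expand and integrate term by term over [-π, π]:
  ∫ (x)^2 dx = 1·(2π^3/3); ∫ 2·1·(6)·x dx = 0 (odd integrand); ∫ 6^2 dx = 36·2π.
So (1/(2π)) ∫_{-π}^{π} (x + 6)^2 dx = 1π^2/3 + 36 = π^2/3 + 36.
Parseval ⇒ Σ |c_n|^2 = π^2/3 + 36.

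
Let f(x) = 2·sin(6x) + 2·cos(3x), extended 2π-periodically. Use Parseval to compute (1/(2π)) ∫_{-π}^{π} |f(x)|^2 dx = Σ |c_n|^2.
Σ |c_n|^2 = 4

Expand |f|^2 and use orthogonality of {sin(nx), cos(mx)} on [-π, π]:
  ∫_{-π}^{π} sin(nx)^2 dx = π, ∫ cos(mx)^2 dx = π, and cross terms integrate to 0.
So ∫_{-π}^{π} f(x)^2 dx = 2^2 · π + 2^2 · π = (4 + 4)π.
Divide by 2π: (4 + 4)/2 = 4.
By Parseval, this equals Σ |c_n|^2.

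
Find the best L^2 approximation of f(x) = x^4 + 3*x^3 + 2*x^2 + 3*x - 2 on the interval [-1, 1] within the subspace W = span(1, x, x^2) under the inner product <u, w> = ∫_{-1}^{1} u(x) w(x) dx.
g(x) = 20*x^2/7 + 24*x/5 - 73/35

The best approximation g ∈ W is the orthogonal projection of f onto W. Writing g = a_0 + a_1 x + a_2 x^2, the coefficients solve the normal equations G · a = b where
  G_{ij} = <φ_i, φ_j> and b_i = <f, φ_i>, with φ_0 = 1, φ_1 = x, φ_2 = x^2.
G =
  [2, 0, 2/3]
  [0, 2/3, 0]
  [2/3, 0, 2/5],
b = (-34/15, 16/5, -26/105).
Solving gives a_0 = -73/35, a_1 = 24/5, a_2 = 20/7, so
  g(x) = 20*x^2/7 + 24*x/5 - 73/35.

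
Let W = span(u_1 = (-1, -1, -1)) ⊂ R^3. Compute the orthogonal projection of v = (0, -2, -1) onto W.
proj_W(v) = (-1, -1, -1)

Set up U = [u_1 | ... | u_1] ∈ R^(3×1). The projector onto W = col(U) is P = U (U^T U)^(-1) U^T.
Compute U^T U =
  [3],
and U^T v = (3).
Solve U^T U · c = U^T v for the coefficients: c = (1). The projection is proj_W(v) = U c.
Check: (v - proj_W(v)) · u_1 = 0  (should be 0).
Result: proj_W(v) = (-1, -1, -1).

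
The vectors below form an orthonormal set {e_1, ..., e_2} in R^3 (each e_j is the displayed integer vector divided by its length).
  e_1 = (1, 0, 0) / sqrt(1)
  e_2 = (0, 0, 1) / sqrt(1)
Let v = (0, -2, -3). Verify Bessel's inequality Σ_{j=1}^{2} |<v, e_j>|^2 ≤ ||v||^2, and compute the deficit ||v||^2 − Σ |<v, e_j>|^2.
Σ |<v, e_j>|^2 = 9; ||v||^2 = 13; deficit = 4

Write each e_j = u_j / sqrt(<u_j, u_j>) where u_j is the displayed integer vector. Then <v, e_j> = <v, u_j> / sqrt(<u_j, u_j>), so |<v, e_j>|^2 = <v, u_j>^2 / <u_j, u_j>.
Coefficients: <v, e_1> = 0/sqrt(1), <v, e_2> = -3/sqrt(1).
Square and sum: Σ |<v, e_j>|^2 = 9.
Compute ||v||^2 = v·v = 13.
Deficit = 13 − 9 = 4 ≥ 0, confirming Bessel's inequality. (The deficit equals ||v − Σ <v,e_j> e_j||^2, the squared distance from v to span{e_j}.)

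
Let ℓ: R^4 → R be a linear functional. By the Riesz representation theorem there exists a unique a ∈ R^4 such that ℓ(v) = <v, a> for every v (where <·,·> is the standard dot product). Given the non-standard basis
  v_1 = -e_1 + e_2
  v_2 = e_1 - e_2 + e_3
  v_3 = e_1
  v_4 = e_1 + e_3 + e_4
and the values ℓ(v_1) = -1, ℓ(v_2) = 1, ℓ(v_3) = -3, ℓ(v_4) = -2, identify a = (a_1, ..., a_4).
a = (-3, -4, 0, 1)

Write a = (a_1, ..., a_4) in the standard basis. For each basis vector v_i, ℓ(v_i) = <v_i, a> is a linear equation in the a_j's. Collect the n equations into a matrix system V a = ℓ, where row i of V is v_i (expressed in the standard basis). Since V is invertible (lower-triangular with 1s on the diagonal, up to permutation), solve by back-substitution:
  V =
[[-1, 1, 0, 0],
 [1, -1, 1, 0],
 [1, 0, 0, 0],
 [1, 0, 1, 1]]
  V a = (-1, 1, -3, -2)
Solving gives a = (-3, -4, 0, 1).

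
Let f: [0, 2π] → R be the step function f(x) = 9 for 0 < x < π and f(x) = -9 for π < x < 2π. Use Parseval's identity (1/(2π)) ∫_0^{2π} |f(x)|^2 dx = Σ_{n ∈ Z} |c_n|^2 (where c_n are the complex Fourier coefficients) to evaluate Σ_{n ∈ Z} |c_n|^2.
Σ |c_n|^2 = 81

Parseval equates the L^2 energy of f (normalised by 1/(2π)) with the ℓ^2 sum of its Fourier coefficients: (1/(2π)) ∫_0^{2π} |f|^2 = Σ |c_n|^2.
Compute the left side: (1/(2π)) [∫_0^π 9^2 dx + ∫_π^{2π} (-9)^2 dx] = (1/(2π)) · (81π + 81π) = (81 + 81)/2 = 81.
So Σ_{n ∈ Z} |c_n|^2 = 81.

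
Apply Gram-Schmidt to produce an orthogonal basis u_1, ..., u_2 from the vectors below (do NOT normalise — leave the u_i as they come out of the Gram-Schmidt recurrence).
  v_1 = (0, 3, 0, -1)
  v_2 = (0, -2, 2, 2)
Orthogonal basis:
  u_1 = (0, 3, 0, -1)
  u_2 = (0, 2/5, 2, 6/5)

Apply the Gram-Schmidt recurrence
  u_1 = v_1
  u_i = v_i − Σ_{j<i} ((v_i · u_j) / (u_j · u_j)) · u_j.

Step by step this gives:
  u_1 = (0, 3, 0, -1)
  u_2 = (0, 2/5, 2, 6/5)

Orthogonality check:
  u_2 · u_1 = 0 (should be 0)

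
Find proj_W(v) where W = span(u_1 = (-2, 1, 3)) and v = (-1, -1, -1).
proj_W(v) = (2/7, -1/7, -3/7)

Set up U = [u_1 | ... | u_1] ∈ R^(3×1). The projector onto W = col(U) is P = U (U^T U)^(-1) U^T.
Compute U^T U =
  [14],
and U^T v = (-2).
Solve U^T U · c = U^T v for the coefficients: c = (-1/7). The projection is proj_W(v) = U c.
Check: (v - proj_W(v)) · u_1 = 0  (should be 0).
Result: proj_W(v) = (2/7, -1/7, -3/7).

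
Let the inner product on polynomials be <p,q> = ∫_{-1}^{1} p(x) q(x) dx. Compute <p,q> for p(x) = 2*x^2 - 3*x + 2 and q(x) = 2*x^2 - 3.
<p,q> = -176/15

Expand the product: p(x)·q(x) = 4*x^4 - 6*x^3 - 2*x^2 + 9*x - 6.
∫_{-1}^{1} of each monomial x^k gives [2/(k+1) if k even, 0 if k odd]. Integrating term-by-term (or equivalently evaluating the antiderivative F(x) = 4*x^5/5 - 3*x^4/2 - 2*x^3/3 + 9*x^2/2 - 6*x at the endpoints):
  F(1) − F(−1) = -43/15 − (133/15) = -176/15.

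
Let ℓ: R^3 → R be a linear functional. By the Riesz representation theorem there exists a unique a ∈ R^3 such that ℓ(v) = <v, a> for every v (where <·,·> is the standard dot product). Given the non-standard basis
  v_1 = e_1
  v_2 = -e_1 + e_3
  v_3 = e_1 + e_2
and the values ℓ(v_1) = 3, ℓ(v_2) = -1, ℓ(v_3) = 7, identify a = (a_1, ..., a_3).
a = (3, 4, 2)

Write a = (a_1, ..., a_3) in the standard basis. For each basis vector v_i, ℓ(v_i) = <v_i, a> is a linear equation in the a_j's. Collect the n equations into a matrix system V a = ℓ, where row i of V is v_i (expressed in the standard basis). Since V is invertible (lower-triangular with 1s on the diagonal, up to permutation), solve by back-substitution:
  V =
[[1, 0, 0],
 [-1, 0, 1],
 [1, 1, 0]]
  V a = (3, -1, 7)
Solving gives a = (3, 4, 2).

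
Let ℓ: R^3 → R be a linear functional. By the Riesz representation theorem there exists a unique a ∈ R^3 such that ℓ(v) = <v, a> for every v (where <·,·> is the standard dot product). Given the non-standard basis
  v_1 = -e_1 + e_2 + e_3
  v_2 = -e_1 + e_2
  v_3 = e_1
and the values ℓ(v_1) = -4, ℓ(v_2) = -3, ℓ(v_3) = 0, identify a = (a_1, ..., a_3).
a = (0, -3, -1)

Write a = (a_1, ..., a_3) in the standard basis. For each basis vector v_i, ℓ(v_i) = <v_i, a> is a linear equation in the a_j's. Collect the n equations into a matrix system V a = ℓ, where row i of V is v_i (expressed in the standard basis). Since V is invertible (lower-triangular with 1s on the diagonal, up to permutation), solve by back-substitution:
  V =
[[-1, 1, 1],
 [-1, 1, 0],
 [1, 0, 0]]
  V a = (-4, -3, 0)
Solving gives a = (0, -3, -1).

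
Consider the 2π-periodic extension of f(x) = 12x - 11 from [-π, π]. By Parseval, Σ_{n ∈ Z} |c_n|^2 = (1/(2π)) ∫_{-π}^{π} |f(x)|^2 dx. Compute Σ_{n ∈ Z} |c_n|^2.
Σ |c_n|^2 = 48π^2 + 121

Expand and integrate term by term over [-π, π]:
  ∫ (12x)^2 dx = 144·(2π^3/3); ∫ 2·12·(-11)·x dx = 0 (odd integrand); ∫ (-11)^2 dx = 121·2π.
So (1/(2π)) ∫_{-π}^{π} (12x - 11)^2 dx = 144π^2/3 + 121 = 48π^2 + 121.
Parseval ⇒ Σ |c_n|^2 = 48π^2 + 121.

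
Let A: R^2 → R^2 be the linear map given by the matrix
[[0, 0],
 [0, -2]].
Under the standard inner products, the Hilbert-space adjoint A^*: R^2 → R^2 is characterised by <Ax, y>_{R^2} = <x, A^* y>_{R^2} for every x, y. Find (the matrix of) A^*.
A^* = A^T =
[[0, 0],
 [0, -2]]

For real matrices with standard dot products, the defining identity <Ax, y> = <x, A^* y> gives (Ax)^T y = x^T (A^*) y, i.e. x^T A^T y = x^T (A^*) y. Since this holds for all x, y, we must have A^* = A^T. Therefore
A^* =
[[0, 0],
 [0, -2]].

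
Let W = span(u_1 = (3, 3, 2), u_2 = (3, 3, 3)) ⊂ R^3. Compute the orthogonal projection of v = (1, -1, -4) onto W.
proj_W(v) = (0, 0, -4)

Set up U = [u_1 | ... | u_2] ∈ R^(3×2). The projector onto W = col(U) is P = U (U^T U)^(-1) U^T.
Compute U^T U =
  [22, 24]
  [24, 27],
and U^T v = (-8, -12).
Solve U^T U · c = U^T v for the coefficients: c = (4, -4). The projection is proj_W(v) = U c.
Check: (v - proj_W(v)) · u_1 = 0  (should be 0).
Check: (v - proj_W(v)) · u_2 = 0  (should be 0).
Result: proj_W(v) = (0, 0, -4).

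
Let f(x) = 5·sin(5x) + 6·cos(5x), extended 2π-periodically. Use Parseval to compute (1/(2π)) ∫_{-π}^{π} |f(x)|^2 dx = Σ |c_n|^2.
Σ |c_n|^2 = 61/2

Expand |f|^2 and use orthogonality of {sin(nx), cos(mx)} on [-π, π]:
  ∫_{-π}^{π} sin(nx)^2 dx = π, ∫ cos(mx)^2 dx = π, and cross terms integrate to 0.
So ∫_{-π}^{π} f(x)^2 dx = 5^2 · π + 6^2 · π = (25 + 36)π.
Divide by 2π: (25 + 36)/2 = 61/2.
By Parseval, this equals Σ |c_n|^2.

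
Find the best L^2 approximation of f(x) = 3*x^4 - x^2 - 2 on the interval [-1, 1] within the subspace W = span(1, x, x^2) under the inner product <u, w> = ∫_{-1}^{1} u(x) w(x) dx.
g(x) = 11*x^2/7 - 79/35

The best approximation g ∈ W is the orthogonal projection of f onto W. Writing g = a_0 + a_1 x + a_2 x^2, the coefficients solve the normal equations G · a = b where
  G_{ij} = <φ_i, φ_j> and b_i = <f, φ_i>, with φ_0 = 1, φ_1 = x, φ_2 = x^2.
G =
  [2, 0, 2/3]
  [0, 2/3, 0]
  [2/3, 0, 2/5],
b = (-52/15, 0, -92/105).
Solving gives a_0 = -79/35, a_1 = 0, a_2 = 11/7, so
  g(x) = 11*x^2/7 - 79/35.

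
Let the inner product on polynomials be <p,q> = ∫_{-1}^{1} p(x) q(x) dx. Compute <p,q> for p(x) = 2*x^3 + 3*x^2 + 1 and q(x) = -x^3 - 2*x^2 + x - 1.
<p,q> = -788/105

Expand the product: p(x)·q(x) = -2*x^6 - 7*x^5 - 4*x^4 - 5*x^2 + x - 1.
∫_{-1}^{1} of each monomial x^k gives [2/(k+1) if k even, 0 if k odd]. Integrating term-by-term (or equivalently evaluating the antiderivative F(x) = -2*x^7/7 - 7*x^6/6 - 4*x^5/5 - 5*x^3/3 + x^2/2 - x at the endpoints):
  F(1) − F(−1) = -464/105 − (108/35) = -788/105.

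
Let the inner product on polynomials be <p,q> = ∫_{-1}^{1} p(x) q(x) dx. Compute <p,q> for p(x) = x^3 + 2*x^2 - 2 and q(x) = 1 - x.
<p,q> = -46/15

Expand the product: p(x)·q(x) = -x^4 - x^3 + 2*x^2 + 2*x - 2.
∫_{-1}^{1} of each monomial x^k gives [2/(k+1) if k even, 0 if k odd]. Integrating term-by-term (or equivalently evaluating the antiderivative F(x) = -x^5/5 - x^4/4 + 2*x^3/3 + x^2 - 2*x at the endpoints):
  F(1) − F(−1) = -47/60 − (137/60) = -46/15.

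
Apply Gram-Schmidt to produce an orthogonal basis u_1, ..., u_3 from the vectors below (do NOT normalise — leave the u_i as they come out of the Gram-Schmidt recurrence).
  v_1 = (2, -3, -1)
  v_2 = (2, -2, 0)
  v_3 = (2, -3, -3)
Orthogonal basis:
  u_1 = (2, -3, -1)
  u_2 = (4/7, 1/7, 5/7)
  u_3 = (2/3, 2/3, -2/3)

Apply the Gram-Schmidt recurrence
  u_1 = v_1
  u_i = v_i − Σ_{j<i} ((v_i · u_j) / (u_j · u_j)) · u_j.

Step by step this gives:
  u_1 = (2, -3, -1)
  u_2 = (4/7, 1/7, 5/7)
  u_3 = (2/3, 2/3, -2/3)

Orthogonality check:
  u_2 · u_1 = 0 (should be 0)
  u_3 · u_1 = 0 (should be 0)
  u_3 · u_2 = 0 (should be 0)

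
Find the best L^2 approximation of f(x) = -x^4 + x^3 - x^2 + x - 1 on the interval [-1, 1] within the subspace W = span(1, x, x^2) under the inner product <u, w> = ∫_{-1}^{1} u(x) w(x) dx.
g(x) = -13*x^2/7 + 8*x/5 - 32/35

The best approximation g ∈ W is the orthogonal projection of f onto W. Writing g = a_0 + a_1 x + a_2 x^2, the coefficients solve the normal equations G · a = b where
  G_{ij} = <φ_i, φ_j> and b_i = <f, φ_i>, with φ_0 = 1, φ_1 = x, φ_2 = x^2.
G =
  [2, 0, 2/3]
  [0, 2/3, 0]
  [2/3, 0, 2/5],
b = (-46/15, 16/15, -142/105).
Solving gives a_0 = -32/35, a_1 = 8/5, a_2 = -13/7, so
  g(x) = -13*x^2/7 + 8*x/5 - 32/35.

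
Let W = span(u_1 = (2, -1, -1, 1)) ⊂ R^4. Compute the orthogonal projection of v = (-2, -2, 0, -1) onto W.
proj_W(v) = (-6/7, 3/7, 3/7, -3/7)

Set up U = [u_1 | ... | u_1] ∈ R^(4×1). The projector onto W = col(U) is P = U (U^T U)^(-1) U^T.
Compute U^T U =
  [7],
and U^T v = (-3).
Solve U^T U · c = U^T v for the coefficients: c = (-3/7). The projection is proj_W(v) = U c.
Check: (v - proj_W(v)) · u_1 = 0  (should be 0).
Result: proj_W(v) = (-6/7, 3/7, 3/7, -3/7).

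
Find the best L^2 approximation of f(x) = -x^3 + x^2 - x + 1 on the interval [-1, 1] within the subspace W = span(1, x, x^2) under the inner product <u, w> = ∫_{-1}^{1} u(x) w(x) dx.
g(x) = x^2 - 8*x/5 + 1

The best approximation g ∈ W is the orthogonal projection of f onto W. Writing g = a_0 + a_1 x + a_2 x^2, the coefficients solve the normal equations G · a = b where
  G_{ij} = <φ_i, φ_j> and b_i = <f, φ_i>, with φ_0 = 1, φ_1 = x, φ_2 = x^2.
G =
  [2, 0, 2/3]
  [0, 2/3, 0]
  [2/3, 0, 2/5],
b = (8/3, -16/15, 16/15).
Solving gives a_0 = 1, a_1 = -8/5, a_2 = 1, so
  g(x) = x^2 - 8*x/5 + 1.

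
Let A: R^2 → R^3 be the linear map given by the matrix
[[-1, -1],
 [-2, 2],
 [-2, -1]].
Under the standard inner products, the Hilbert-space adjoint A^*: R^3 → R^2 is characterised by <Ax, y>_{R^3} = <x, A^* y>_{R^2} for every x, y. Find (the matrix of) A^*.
A^* = A^T =
[[-1, -2, -2],
 [-1, 2, -1]]

For real matrices with standard dot products, the defining identity <Ax, y> = <x, A^* y> gives (Ax)^T y = x^T (A^*) y, i.e. x^T A^T y = x^T (A^*) y. Since this holds for all x, y, we must have A^* = A^T. Therefore
A^* =
[[-1, -2, -2],
 [-1, 2, -1]].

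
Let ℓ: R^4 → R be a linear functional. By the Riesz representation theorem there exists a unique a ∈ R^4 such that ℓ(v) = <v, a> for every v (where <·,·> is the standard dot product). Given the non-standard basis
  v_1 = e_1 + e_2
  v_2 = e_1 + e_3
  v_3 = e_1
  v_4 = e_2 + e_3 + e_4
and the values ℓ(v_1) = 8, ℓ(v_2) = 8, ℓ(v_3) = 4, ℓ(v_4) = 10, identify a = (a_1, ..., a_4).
a = (4, 4, 4, 2)

Write a = (a_1, ..., a_4) in the standard basis. For each basis vector v_i, ℓ(v_i) = <v_i, a> is a linear equation in the a_j's. Collect the n equations into a matrix system V a = ℓ, where row i of V is v_i (expressed in the standard basis). Since V is invertible (lower-triangular with 1s on the diagonal, up to permutation), solve by back-substitution:
  V =
[[1, 1, 0, 0],
 [1, 0, 1, 0],
 [1, 0, 0, 0],
 [0, 1, 1, 1]]
  V a = (8, 8, 4, 10)
Solving gives a = (4, 4, 4, 2).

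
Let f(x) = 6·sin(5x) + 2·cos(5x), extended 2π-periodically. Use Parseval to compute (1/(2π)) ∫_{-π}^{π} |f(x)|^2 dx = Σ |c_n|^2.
Σ |c_n|^2 = 20

Expand |f|^2 and use orthogonality of {sin(nx), cos(mx)} on [-π, π]:
  ∫_{-π}^{π} sin(nx)^2 dx = π, ∫ cos(mx)^2 dx = π, and cross terms integrate to 0.
So ∫_{-π}^{π} f(x)^2 dx = 6^2 · π + 2^2 · π = (36 + 4)π.
Divide by 2π: (36 + 4)/2 = 20.
By Parseval, this equals Σ |c_n|^2.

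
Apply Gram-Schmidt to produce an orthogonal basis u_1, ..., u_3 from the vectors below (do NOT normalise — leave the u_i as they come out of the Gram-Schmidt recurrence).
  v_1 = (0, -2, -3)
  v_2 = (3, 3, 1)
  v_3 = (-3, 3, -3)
Orthogonal basis:
  u_1 = (0, -2, -3)
  u_2 = (3, 21/13, -14/13)
  u_3 = (-231/83, 297/83, -198/83)

Apply the Gram-Schmidt recurrence
  u_1 = v_1
  u_i = v_i − Σ_{j<i} ((v_i · u_j) / (u_j · u_j)) · u_j.

Step by step this gives:
  u_1 = (0, -2, -3)
  u_2 = (3, 21/13, -14/13)
  u_3 = (-231/83, 297/83, -198/83)

Orthogonality check:
  u_2 · u_1 = 0 (should be 0)
  u_3 · u_1 = 0 (should be 0)
  u_3 · u_2 = 0 (should be 0)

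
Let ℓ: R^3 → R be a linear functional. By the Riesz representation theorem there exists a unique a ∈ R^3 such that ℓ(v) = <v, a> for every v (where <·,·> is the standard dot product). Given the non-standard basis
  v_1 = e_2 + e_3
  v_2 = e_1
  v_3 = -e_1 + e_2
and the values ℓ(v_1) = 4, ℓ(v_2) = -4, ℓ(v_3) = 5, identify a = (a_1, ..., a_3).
a = (-4, 1, 3)

Write a = (a_1, ..., a_3) in the standard basis. For each basis vector v_i, ℓ(v_i) = <v_i, a> is a linear equation in the a_j's. Collect the n equations into a matrix system V a = ℓ, where row i of V is v_i (expressed in the standard basis). Since V is invertible (lower-triangular with 1s on the diagonal, up to permutation), solve by back-substitution:
  V =
[[0, 1, 1],
 [1, 0, 0],
 [-1, 1, 0]]
  V a = (4, -4, 5)
Solving gives a = (-4, 1, 3).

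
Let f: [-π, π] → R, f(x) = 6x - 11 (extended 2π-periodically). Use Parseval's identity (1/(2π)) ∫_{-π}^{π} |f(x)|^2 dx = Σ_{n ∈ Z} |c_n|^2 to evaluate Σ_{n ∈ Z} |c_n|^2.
Σ |c_n|^2 = 12π^2 + 121

Expand and integrate term by term over [-π, π]:
  ∫ (6x)^2 dx = 36·(2π^3/3); ∫ 2·6·(-11)·x dx = 0 (odd integrand); ∫ (-11)^2 dx = 121·2π.
So (1/(2π)) ∫_{-π}^{π} (6x - 11)^2 dx = 36π^2/3 + 121 = 12π^2 + 121.
Parseval ⇒ Σ |c_n|^2 = 12π^2 + 121.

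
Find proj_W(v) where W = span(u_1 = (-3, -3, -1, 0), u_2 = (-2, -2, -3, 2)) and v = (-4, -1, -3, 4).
proj_W(v) = (-135/58, -135/58, -117/29, 81/29)

Set up U = [u_1 | ... | u_2] ∈ R^(4×2). The projector onto W = col(U) is P = U (U^T U)^(-1) U^T.
Compute U^T U =
  [19, 15]
  [15, 21],
and U^T v = (18, 27).
Solve U^T U · c = U^T v for the coefficients: c = (-9/58, 81/58). The projection is proj_W(v) = U c.
Check: (v - proj_W(v)) · u_1 = 0  (should be 0).
Check: (v - proj_W(v)) · u_2 = 0  (should be 0).
Result: proj_W(v) = (-135/58, -135/58, -117/29, 81/29).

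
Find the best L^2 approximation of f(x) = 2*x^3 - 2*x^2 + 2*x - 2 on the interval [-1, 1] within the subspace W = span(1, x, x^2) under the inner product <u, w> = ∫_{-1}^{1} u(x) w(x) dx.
g(x) = -2*x^2 + 16*x/5 - 2

The best approximation g ∈ W is the orthogonal projection of f onto W. Writing g = a_0 + a_1 x + a_2 x^2, the coefficients solve the normal equations G · a = b where
  G_{ij} = <φ_i, φ_j> and b_i = <f, φ_i>, with φ_0 = 1, φ_1 = x, φ_2 = x^2.
G =
  [2, 0, 2/3]
  [0, 2/3, 0]
  [2/3, 0, 2/5],
b = (-16/3, 32/15, -32/15).
Solving gives a_0 = -2, a_1 = 16/5, a_2 = -2, so
  g(x) = -2*x^2 + 16*x/5 - 2.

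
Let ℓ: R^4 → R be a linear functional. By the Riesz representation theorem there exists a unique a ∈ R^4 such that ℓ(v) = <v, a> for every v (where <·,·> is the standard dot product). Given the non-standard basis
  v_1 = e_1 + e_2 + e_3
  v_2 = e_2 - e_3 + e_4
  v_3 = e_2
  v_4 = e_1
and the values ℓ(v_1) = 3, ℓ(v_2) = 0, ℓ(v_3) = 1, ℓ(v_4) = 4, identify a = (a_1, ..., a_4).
a = (4, 1, -2, -3)

Write a = (a_1, ..., a_4) in the standard basis. For each basis vector v_i, ℓ(v_i) = <v_i, a> is a linear equation in the a_j's. Collect the n equations into a matrix system V a = ℓ, where row i of V is v_i (expressed in the standard basis). Since V is invertible (lower-triangular with 1s on the diagonal, up to permutation), solve by back-substitution:
  V =
[[1, 1, 1, 0],
 [0, 1, -1, 1],
 [0, 1, 0, 0],
 [1, 0, 0, 0]]
  V a = (3, 0, 1, 4)
Solving gives a = (4, 1, -2, -3).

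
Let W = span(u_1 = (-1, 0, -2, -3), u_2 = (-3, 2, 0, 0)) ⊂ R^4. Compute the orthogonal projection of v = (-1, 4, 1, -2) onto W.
proj_W(v) = (-449/173, 278/173, -64/173, -96/173)

Set up U = [u_1 | ... | u_2] ∈ R^(4×2). The projector onto W = col(U) is P = U (U^T U)^(-1) U^T.
Compute U^T U =
  [14, 3]
  [3, 13],
and U^T v = (5, 11).
Solve U^T U · c = U^T v for the coefficients: c = (32/173, 139/173). The projection is proj_W(v) = U c.
Check: (v - proj_W(v)) · u_1 = 0  (should be 0).
Check: (v - proj_W(v)) · u_2 = 0  (should be 0).
Result: proj_W(v) = (-449/173, 278/173, -64/173, -96/173).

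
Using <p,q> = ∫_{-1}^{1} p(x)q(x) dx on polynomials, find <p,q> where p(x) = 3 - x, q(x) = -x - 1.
<p,q> = -16/3

Expand the product: p(x)·q(x) = x^2 - 2*x - 3.
∫_{-1}^{1} of each monomial x^k gives [2/(k+1) if k even, 0 if k odd]. Integrating term-by-term (or equivalently evaluating the antiderivative F(x) = x^3/3 - x^2 - 3*x at the endpoints):
  F(1) − F(−1) = -11/3 − (5/3) = -16/3.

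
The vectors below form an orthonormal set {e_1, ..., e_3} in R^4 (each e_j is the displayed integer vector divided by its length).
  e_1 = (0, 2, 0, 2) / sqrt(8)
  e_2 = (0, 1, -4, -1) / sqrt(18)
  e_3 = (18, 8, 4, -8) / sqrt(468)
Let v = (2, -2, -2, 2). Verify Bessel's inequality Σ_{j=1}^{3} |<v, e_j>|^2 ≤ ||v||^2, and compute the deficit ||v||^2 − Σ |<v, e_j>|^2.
Σ |<v, e_j>|^2 = 12/13; ||v||^2 = 16; deficit = 196/13

Write each e_j = u_j / sqrt(<u_j, u_j>) where u_j is the displayed integer vector. Then <v, e_j> = <v, u_j> / sqrt(<u_j, u_j>), so |<v, e_j>|^2 = <v, u_j>^2 / <u_j, u_j>.
Coefficients: <v, e_1> = 0/sqrt(8), <v, e_2> = 4/sqrt(18), <v, e_3> = -4/sqrt(468).
Square and sum: Σ |<v, e_j>|^2 = 12/13.
Compute ||v||^2 = v·v = 16.
Deficit = 16 − 12/13 = 196/13 ≥ 0, confirming Bessel's inequality. (The deficit equals ||v − Σ <v,e_j> e_j||^2, the squared distance from v to span{e_j}.)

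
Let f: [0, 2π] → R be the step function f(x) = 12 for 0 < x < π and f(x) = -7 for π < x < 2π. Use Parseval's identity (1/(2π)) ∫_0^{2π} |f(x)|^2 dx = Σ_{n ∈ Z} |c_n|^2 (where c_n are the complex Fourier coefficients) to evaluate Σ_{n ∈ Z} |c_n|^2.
Σ |c_n|^2 = 193/2

Parseval equates the L^2 energy of f (normalised by 1/(2π)) with the ℓ^2 sum of its Fourier coefficients: (1/(2π)) ∫_0^{2π} |f|^2 = Σ |c_n|^2.
Compute the left side: (1/(2π)) [∫_0^π 12^2 dx + ∫_π^{2π} (-7)^2 dx] = (1/(2π)) · (144π + 49π) = (144 + 49)/2 = 193/2.
So Σ_{n ∈ Z} |c_n|^2 = 193/2.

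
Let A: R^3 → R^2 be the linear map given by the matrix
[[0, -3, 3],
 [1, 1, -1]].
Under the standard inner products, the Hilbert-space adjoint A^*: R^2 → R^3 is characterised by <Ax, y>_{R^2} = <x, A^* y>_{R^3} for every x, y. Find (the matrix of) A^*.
A^* = A^T =
[[0, 1],
 [-3, 1],
 [3, -1]]

For real matrices with standard dot products, the defining identity <Ax, y> = <x, A^* y> gives (Ax)^T y = x^T (A^*) y, i.e. x^T A^T y = x^T (A^*) y. Since this holds for all x, y, we must have A^* = A^T. Therefore
A^* =
[[0, 1],
 [-3, 1],
 [3, -1]].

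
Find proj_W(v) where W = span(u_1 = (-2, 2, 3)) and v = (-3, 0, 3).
proj_W(v) = (-30/17, 30/17, 45/17)

Set up U = [u_1 | ... | u_1] ∈ R^(3×1). The projector onto W = col(U) is P = U (U^T U)^(-1) U^T.
Compute U^T U =
  [17],
and U^T v = (15).
Solve U^T U · c = U^T v for the coefficients: c = (15/17). The projection is proj_W(v) = U c.
Check: (v - proj_W(v)) · u_1 = 0  (should be 0).
Result: proj_W(v) = (-30/17, 30/17, 45/17).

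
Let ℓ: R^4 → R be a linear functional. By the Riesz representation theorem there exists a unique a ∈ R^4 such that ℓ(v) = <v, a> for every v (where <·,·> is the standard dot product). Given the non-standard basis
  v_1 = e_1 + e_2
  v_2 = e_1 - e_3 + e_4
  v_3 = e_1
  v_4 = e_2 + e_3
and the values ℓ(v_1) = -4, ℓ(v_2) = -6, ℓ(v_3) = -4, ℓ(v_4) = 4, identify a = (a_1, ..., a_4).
a = (-4, 0, 4, 2)

Write a = (a_1, ..., a_4) in the standard basis. For each basis vector v_i, ℓ(v_i) = <v_i, a> is a linear equation in the a_j's. Collect the n equations into a matrix system V a = ℓ, where row i of V is v_i (expressed in the standard basis). Since V is invertible (lower-triangular with 1s on the diagonal, up to permutation), solve by back-substitution:
  V =
[[1, 1, 0, 0],
 [1, 0, -1, 1],
 [1, 0, 0, 0],
 [0, 1, 1, 0]]
  V a = (-4, -6, -4, 4)
Solving gives a = (-4, 0, 4, 2).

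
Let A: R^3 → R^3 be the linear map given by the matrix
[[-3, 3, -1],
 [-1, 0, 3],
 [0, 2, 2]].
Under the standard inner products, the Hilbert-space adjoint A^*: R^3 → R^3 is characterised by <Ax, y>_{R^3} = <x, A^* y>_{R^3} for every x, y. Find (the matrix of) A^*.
A^* = A^T =
[[-3, -1, 0],
 [3, 0, 2],
 [-1, 3, 2]]

For real matrices with standard dot products, the defining identity <Ax, y> = <x, A^* y> gives (Ax)^T y = x^T (A^*) y, i.e. x^T A^T y = x^T (A^*) y. Since this holds for all x, y, we must have A^* = A^T. Therefore
A^* =
[[-3, -1, 0],
 [3, 0, 2],
 [-1, 3, 2]].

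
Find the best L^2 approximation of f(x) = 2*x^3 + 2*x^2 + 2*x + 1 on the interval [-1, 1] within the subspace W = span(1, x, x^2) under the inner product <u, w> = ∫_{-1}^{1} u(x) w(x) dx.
g(x) = 2*x^2 + 16*x/5 + 1

The best approximation g ∈ W is the orthogonal projection of f onto W. Writing g = a_0 + a_1 x + a_2 x^2, the coefficients solve the normal equations G · a = b where
  G_{ij} = <φ_i, φ_j> and b_i = <f, φ_i>, with φ_0 = 1, φ_1 = x, φ_2 = x^2.
G =
  [2, 0, 2/3]
  [0, 2/3, 0]
  [2/3, 0, 2/5],
b = (10/3, 32/15, 22/15).
Solving gives a_0 = 1, a_1 = 16/5, a_2 = 2, so
  g(x) = 2*x^2 + 16*x/5 + 1.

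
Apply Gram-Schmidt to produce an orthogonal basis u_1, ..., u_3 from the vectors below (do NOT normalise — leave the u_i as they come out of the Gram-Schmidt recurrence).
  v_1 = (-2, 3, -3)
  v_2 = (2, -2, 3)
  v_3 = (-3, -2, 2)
Orthogonal basis:
  u_1 = (-2, 3, -3)
  u_2 = (3/11, 13/22, 9/22)
  u_3 = (-3, 0, 2)

Apply the Gram-Schmidt recurrence
  u_1 = v_1
  u_i = v_i − Σ_{j<i} ((v_i · u_j) / (u_j · u_j)) · u_j.

Step by step this gives:
  u_1 = (-2, 3, -3)
  u_2 = (3/11, 13/22, 9/22)
  u_3 = (-3, 0, 2)

Orthogonality check:
  u_2 · u_1 = 0 (should be 0)
  u_3 · u_1 = 0 (should be 0)
  u_3 · u_2 = 0 (should be 0)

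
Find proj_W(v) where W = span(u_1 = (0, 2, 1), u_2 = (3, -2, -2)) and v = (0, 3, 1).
proj_W(v) = (6/49, 138/49, 67/49)

Set up U = [u_1 | ... | u_2] ∈ R^(3×2). The projector onto W = col(U) is P = U (U^T U)^(-1) U^T.
Compute U^T U =
  [5, -6]
  [-6, 17],
and U^T v = (7, -8).
Solve U^T U · c = U^T v for the coefficients: c = (71/49, 2/49). The projection is proj_W(v) = U c.
Check: (v - proj_W(v)) · u_1 = 0  (should be 0).
Check: (v - proj_W(v)) · u_2 = 0  (should be 0).
Result: proj_W(v) = (6/49, 138/49, 67/49).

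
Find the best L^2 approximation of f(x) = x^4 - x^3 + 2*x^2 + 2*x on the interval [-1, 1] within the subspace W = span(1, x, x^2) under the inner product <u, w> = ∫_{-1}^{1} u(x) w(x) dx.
g(x) = 20*x^2/7 + 7*x/5 - 3/35

The best approximation g ∈ W is the orthogonal projection of f onto W. Writing g = a_0 + a_1 x + a_2 x^2, the coefficients solve the normal equations G · a = b where
  G_{ij} = <φ_i, φ_j> and b_i = <f, φ_i>, with φ_0 = 1, φ_1 = x, φ_2 = x^2.
G =
  [2, 0, 2/3]
  [0, 2/3, 0]
  [2/3, 0, 2/5],
b = (26/15, 14/15, 38/35).
Solving gives a_0 = -3/35, a_1 = 7/5, a_2 = 20/7, so
  g(x) = 20*x^2/7 + 7*x/5 - 3/35.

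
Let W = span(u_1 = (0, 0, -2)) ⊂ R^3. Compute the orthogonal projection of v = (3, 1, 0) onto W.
proj_W(v) = (0, 0, 0)

Set up U = [u_1 | ... | u_1] ∈ R^(3×1). The projector onto W = col(U) is P = U (U^T U)^(-1) U^T.
Compute U^T U =
  [4],
and U^T v = (0).
Solve U^T U · c = U^T v for the coefficients: c = (0). The projection is proj_W(v) = U c.
Check: (v - proj_W(v)) · u_1 = 0  (should be 0).
Result: proj_W(v) = (0, 0, 0).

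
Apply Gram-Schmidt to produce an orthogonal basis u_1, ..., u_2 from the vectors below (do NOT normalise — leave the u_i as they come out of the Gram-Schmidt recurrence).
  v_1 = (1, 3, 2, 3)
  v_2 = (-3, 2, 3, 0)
Orthogonal basis:
  u_1 = (1, 3, 2, 3)
  u_2 = (-78/23, 19/23, 51/23, -27/23)

Apply the Gram-Schmidt recurrence
  u_1 = v_1
  u_i = v_i − Σ_{j<i} ((v_i · u_j) / (u_j · u_j)) · u_j.

Step by step this gives:
  u_1 = (1, 3, 2, 3)
  u_2 = (-78/23, 19/23, 51/23, -27/23)

Orthogonality check:
  u_2 · u_1 = 0 (should be 0)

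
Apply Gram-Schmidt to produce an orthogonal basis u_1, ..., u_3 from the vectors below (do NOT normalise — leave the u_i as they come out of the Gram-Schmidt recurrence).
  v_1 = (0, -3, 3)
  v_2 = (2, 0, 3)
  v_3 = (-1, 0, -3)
Orthogonal basis:
  u_1 = (0, -3, 3)
  u_2 = (2, 3/2, 3/2)
  u_3 = (9/17, -6/17, -6/17)

Apply the Gram-Schmidt recurrence
  u_1 = v_1
  u_i = v_i − Σ_{j<i} ((v_i · u_j) / (u_j · u_j)) · u_j.

Step by step this gives:
  u_1 = (0, -3, 3)
  u_2 = (2, 3/2, 3/2)
  u_3 = (9/17, -6/17, -6/17)

Orthogonality check:
  u_2 · u_1 = 0 (should be 0)
  u_3 · u_1 = 0 (should be 0)
  u_3 · u_2 = 0 (should be 0)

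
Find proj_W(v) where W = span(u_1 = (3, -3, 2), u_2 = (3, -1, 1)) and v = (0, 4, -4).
proj_W(v) = (-6/23, 110/23, -56/23)

Set up U = [u_1 | ... | u_2] ∈ R^(3×2). The projector onto W = col(U) is P = U (U^T U)^(-1) U^T.
Compute U^T U =
  [22, 14]
  [14, 11],
and U^T v = (-20, -8).
Solve U^T U · c = U^T v for the coefficients: c = (-54/23, 52/23). The projection is proj_W(v) = U c.
Check: (v - proj_W(v)) · u_1 = 0  (should be 0).
Check: (v - proj_W(v)) · u_2 = 0  (should be 0).
Result: proj_W(v) = (-6/23, 110/23, -56/23).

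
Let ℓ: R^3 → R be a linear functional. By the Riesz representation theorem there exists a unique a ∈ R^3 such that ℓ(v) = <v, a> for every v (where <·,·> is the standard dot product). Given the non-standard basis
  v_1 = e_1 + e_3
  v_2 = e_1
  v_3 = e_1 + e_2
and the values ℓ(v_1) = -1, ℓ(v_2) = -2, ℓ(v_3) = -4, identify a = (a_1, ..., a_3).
a = (-2, -2, 1)

Write a = (a_1, ..., a_3) in the standard basis. For each basis vector v_i, ℓ(v_i) = <v_i, a> is a linear equation in the a_j's. Collect the n equations into a matrix system V a = ℓ, where row i of V is v_i (expressed in the standard basis). Since V is invertible (lower-triangular with 1s on the diagonal, up to permutation), solve by back-substitution:
  V =
[[1, 0, 1],
 [1, 0, 0],
 [1, 1, 0]]
  V a = (-1, -2, -4)
Solving gives a = (-2, -2, 1).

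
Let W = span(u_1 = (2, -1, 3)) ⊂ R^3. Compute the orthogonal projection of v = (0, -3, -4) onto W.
proj_W(v) = (-9/7, 9/14, -27/14)

Set up U = [u_1 | ... | u_1] ∈ R^(3×1). The projector onto W = col(U) is P = U (U^T U)^(-1) U^T.
Compute U^T U =
  [14],
and U^T v = (-9).
Solve U^T U · c = U^T v for the coefficients: c = (-9/14). The projection is proj_W(v) = U c.
Check: (v - proj_W(v)) · u_1 = 0  (should be 0).
Result: proj_W(v) = (-9/7, 9/14, -27/14).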